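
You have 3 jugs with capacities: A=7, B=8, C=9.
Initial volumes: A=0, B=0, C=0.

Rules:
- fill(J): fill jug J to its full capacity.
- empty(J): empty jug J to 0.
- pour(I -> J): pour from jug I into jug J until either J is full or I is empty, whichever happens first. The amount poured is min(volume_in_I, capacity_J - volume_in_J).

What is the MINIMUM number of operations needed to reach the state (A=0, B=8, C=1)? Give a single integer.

Answer: 2

Derivation:
BFS from (A=0, B=0, C=0). One shortest path:
  1. fill(C) -> (A=0 B=0 C=9)
  2. pour(C -> B) -> (A=0 B=8 C=1)
Reached target in 2 moves.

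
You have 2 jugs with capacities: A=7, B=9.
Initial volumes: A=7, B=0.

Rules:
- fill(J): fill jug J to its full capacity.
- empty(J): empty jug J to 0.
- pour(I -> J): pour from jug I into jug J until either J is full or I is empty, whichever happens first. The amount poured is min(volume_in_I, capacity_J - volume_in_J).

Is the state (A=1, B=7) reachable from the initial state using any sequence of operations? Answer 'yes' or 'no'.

Answer: no

Derivation:
BFS explored all 32 reachable states.
Reachable set includes: (0,0), (0,1), (0,2), (0,3), (0,4), (0,5), (0,6), (0,7), (0,8), (0,9), (1,0), (1,9) ...
Target (A=1, B=7) not in reachable set → no.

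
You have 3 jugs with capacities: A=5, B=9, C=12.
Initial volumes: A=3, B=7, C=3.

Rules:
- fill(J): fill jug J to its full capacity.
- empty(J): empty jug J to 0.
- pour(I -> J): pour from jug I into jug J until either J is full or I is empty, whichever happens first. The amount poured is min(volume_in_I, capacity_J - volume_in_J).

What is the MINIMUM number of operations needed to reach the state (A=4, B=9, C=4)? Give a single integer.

BFS from (A=3, B=7, C=3). One shortest path:
  1. pour(A -> B) -> (A=1 B=9 C=3)
  2. pour(A -> C) -> (A=0 B=9 C=4)
  3. pour(B -> A) -> (A=5 B=4 C=4)
  4. empty(A) -> (A=0 B=4 C=4)
  5. pour(B -> A) -> (A=4 B=0 C=4)
  6. fill(B) -> (A=4 B=9 C=4)
Reached target in 6 moves.

Answer: 6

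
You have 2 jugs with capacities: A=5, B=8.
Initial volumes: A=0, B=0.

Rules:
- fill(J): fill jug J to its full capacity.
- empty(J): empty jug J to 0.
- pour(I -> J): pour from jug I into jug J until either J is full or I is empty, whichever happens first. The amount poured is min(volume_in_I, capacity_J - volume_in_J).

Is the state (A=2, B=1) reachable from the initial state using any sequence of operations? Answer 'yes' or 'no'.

Answer: no

Derivation:
BFS explored all 26 reachable states.
Reachable set includes: (0,0), (0,1), (0,2), (0,3), (0,4), (0,5), (0,6), (0,7), (0,8), (1,0), (1,8), (2,0) ...
Target (A=2, B=1) not in reachable set → no.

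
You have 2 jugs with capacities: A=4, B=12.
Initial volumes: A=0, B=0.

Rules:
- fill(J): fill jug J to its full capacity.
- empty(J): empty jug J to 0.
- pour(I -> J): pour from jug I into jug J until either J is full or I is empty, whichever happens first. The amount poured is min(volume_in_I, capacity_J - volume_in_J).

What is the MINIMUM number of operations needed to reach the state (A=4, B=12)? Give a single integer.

Answer: 2

Derivation:
BFS from (A=0, B=0). One shortest path:
  1. fill(A) -> (A=4 B=0)
  2. fill(B) -> (A=4 B=12)
Reached target in 2 moves.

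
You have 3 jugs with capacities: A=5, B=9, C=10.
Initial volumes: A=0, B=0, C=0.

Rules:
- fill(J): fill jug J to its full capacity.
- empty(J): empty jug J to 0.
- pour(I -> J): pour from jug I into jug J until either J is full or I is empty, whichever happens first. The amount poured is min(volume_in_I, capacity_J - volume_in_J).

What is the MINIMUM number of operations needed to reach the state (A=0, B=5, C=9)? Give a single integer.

BFS from (A=0, B=0, C=0). One shortest path:
  1. fill(A) -> (A=5 B=0 C=0)
  2. fill(B) -> (A=5 B=9 C=0)
  3. pour(B -> C) -> (A=5 B=0 C=9)
  4. pour(A -> B) -> (A=0 B=5 C=9)
Reached target in 4 moves.

Answer: 4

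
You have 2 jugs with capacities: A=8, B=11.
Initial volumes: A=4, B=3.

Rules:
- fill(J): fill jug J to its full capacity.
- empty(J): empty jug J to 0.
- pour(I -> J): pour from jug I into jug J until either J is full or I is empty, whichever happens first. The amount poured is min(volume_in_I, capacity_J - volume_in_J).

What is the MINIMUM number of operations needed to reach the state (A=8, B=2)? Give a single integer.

BFS from (A=4, B=3). One shortest path:
  1. pour(B -> A) -> (A=7 B=0)
  2. fill(B) -> (A=7 B=11)
  3. pour(B -> A) -> (A=8 B=10)
  4. empty(A) -> (A=0 B=10)
  5. pour(B -> A) -> (A=8 B=2)
Reached target in 5 moves.

Answer: 5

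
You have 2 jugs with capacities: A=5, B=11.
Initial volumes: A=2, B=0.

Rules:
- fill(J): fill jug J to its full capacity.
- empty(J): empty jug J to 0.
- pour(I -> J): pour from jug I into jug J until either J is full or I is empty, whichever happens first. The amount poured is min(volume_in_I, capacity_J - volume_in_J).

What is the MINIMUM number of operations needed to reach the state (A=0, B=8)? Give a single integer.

BFS from (A=2, B=0). One shortest path:
  1. fill(B) -> (A=2 B=11)
  2. pour(B -> A) -> (A=5 B=8)
  3. empty(A) -> (A=0 B=8)
Reached target in 3 moves.

Answer: 3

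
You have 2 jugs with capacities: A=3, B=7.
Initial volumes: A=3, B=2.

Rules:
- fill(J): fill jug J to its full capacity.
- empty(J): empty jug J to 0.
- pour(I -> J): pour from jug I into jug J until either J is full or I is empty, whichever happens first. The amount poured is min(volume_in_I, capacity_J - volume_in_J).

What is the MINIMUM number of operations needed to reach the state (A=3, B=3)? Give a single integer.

Answer: 3

Derivation:
BFS from (A=3, B=2). One shortest path:
  1. empty(B) -> (A=3 B=0)
  2. pour(A -> B) -> (A=0 B=3)
  3. fill(A) -> (A=3 B=3)
Reached target in 3 moves.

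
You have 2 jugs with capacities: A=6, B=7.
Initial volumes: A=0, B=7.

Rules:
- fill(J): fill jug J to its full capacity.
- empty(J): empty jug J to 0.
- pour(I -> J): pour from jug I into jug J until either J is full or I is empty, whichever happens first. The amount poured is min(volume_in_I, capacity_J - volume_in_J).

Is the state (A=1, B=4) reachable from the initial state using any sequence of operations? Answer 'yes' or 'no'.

BFS explored all 26 reachable states.
Reachable set includes: (0,0), (0,1), (0,2), (0,3), (0,4), (0,5), (0,6), (0,7), (1,0), (1,7), (2,0), (2,7) ...
Target (A=1, B=4) not in reachable set → no.

Answer: no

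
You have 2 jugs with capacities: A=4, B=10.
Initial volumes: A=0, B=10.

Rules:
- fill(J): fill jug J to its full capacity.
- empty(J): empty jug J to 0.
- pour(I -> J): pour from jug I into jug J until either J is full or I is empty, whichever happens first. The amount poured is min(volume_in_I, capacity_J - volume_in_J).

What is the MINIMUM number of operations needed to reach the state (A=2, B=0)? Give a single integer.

Answer: 5

Derivation:
BFS from (A=0, B=10). One shortest path:
  1. pour(B -> A) -> (A=4 B=6)
  2. empty(A) -> (A=0 B=6)
  3. pour(B -> A) -> (A=4 B=2)
  4. empty(A) -> (A=0 B=2)
  5. pour(B -> A) -> (A=2 B=0)
Reached target in 5 moves.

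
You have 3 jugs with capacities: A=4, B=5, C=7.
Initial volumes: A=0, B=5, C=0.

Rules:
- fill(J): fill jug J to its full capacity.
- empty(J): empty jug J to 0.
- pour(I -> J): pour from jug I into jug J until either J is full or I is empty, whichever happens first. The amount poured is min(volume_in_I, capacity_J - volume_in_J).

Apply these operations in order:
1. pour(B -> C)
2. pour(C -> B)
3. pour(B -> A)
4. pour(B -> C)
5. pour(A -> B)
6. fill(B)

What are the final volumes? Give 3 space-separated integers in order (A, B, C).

Step 1: pour(B -> C) -> (A=0 B=0 C=5)
Step 2: pour(C -> B) -> (A=0 B=5 C=0)
Step 3: pour(B -> A) -> (A=4 B=1 C=0)
Step 4: pour(B -> C) -> (A=4 B=0 C=1)
Step 5: pour(A -> B) -> (A=0 B=4 C=1)
Step 6: fill(B) -> (A=0 B=5 C=1)

Answer: 0 5 1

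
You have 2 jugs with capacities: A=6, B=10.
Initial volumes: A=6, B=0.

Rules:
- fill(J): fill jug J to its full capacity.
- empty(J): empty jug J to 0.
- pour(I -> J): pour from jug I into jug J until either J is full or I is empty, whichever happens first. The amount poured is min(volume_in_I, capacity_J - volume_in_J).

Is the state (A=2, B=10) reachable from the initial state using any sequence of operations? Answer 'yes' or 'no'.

Answer: yes

Derivation:
BFS from (A=6, B=0):
  1. pour(A -> B) -> (A=0 B=6)
  2. fill(A) -> (A=6 B=6)
  3. pour(A -> B) -> (A=2 B=10)
Target reached → yes.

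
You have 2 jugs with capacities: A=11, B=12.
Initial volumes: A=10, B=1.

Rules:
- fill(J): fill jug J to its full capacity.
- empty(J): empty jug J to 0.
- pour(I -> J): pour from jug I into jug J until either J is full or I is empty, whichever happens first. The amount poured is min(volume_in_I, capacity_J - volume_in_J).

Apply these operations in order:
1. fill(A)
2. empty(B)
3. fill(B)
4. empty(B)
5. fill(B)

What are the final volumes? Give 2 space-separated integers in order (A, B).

Step 1: fill(A) -> (A=11 B=1)
Step 2: empty(B) -> (A=11 B=0)
Step 3: fill(B) -> (A=11 B=12)
Step 4: empty(B) -> (A=11 B=0)
Step 5: fill(B) -> (A=11 B=12)

Answer: 11 12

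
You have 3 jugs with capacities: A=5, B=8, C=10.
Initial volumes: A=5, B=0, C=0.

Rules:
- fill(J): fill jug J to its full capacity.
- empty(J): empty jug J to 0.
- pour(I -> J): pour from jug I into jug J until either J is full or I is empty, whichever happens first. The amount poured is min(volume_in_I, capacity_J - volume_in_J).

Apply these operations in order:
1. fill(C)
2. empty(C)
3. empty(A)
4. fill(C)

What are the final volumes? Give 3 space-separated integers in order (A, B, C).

Step 1: fill(C) -> (A=5 B=0 C=10)
Step 2: empty(C) -> (A=5 B=0 C=0)
Step 3: empty(A) -> (A=0 B=0 C=0)
Step 4: fill(C) -> (A=0 B=0 C=10)

Answer: 0 0 10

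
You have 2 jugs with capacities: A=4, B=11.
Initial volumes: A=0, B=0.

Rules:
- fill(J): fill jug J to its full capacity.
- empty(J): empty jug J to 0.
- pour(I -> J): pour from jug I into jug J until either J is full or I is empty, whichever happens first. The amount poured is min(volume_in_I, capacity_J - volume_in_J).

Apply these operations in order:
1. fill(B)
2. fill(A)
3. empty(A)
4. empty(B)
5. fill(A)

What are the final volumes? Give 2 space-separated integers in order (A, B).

Step 1: fill(B) -> (A=0 B=11)
Step 2: fill(A) -> (A=4 B=11)
Step 3: empty(A) -> (A=0 B=11)
Step 4: empty(B) -> (A=0 B=0)
Step 5: fill(A) -> (A=4 B=0)

Answer: 4 0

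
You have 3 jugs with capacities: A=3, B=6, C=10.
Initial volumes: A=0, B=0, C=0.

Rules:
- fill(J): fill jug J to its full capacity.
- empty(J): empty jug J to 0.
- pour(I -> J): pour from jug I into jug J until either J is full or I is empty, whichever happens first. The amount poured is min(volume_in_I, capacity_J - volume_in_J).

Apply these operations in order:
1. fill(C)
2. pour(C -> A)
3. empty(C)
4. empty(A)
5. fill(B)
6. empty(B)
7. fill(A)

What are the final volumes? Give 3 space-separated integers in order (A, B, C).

Answer: 3 0 0

Derivation:
Step 1: fill(C) -> (A=0 B=0 C=10)
Step 2: pour(C -> A) -> (A=3 B=0 C=7)
Step 3: empty(C) -> (A=3 B=0 C=0)
Step 4: empty(A) -> (A=0 B=0 C=0)
Step 5: fill(B) -> (A=0 B=6 C=0)
Step 6: empty(B) -> (A=0 B=0 C=0)
Step 7: fill(A) -> (A=3 B=0 C=0)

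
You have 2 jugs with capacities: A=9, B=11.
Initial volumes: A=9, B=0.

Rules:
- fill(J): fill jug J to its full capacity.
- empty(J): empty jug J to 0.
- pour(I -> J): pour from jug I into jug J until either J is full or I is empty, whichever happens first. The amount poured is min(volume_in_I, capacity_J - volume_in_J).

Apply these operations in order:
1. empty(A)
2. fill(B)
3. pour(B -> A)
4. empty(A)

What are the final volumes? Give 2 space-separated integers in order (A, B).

Answer: 0 2

Derivation:
Step 1: empty(A) -> (A=0 B=0)
Step 2: fill(B) -> (A=0 B=11)
Step 3: pour(B -> A) -> (A=9 B=2)
Step 4: empty(A) -> (A=0 B=2)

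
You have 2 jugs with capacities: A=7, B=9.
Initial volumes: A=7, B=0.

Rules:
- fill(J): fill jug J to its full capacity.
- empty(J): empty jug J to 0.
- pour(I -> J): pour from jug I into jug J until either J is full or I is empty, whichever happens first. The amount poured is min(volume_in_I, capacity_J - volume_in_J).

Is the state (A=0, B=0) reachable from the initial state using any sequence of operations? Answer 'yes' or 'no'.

Answer: yes

Derivation:
BFS from (A=7, B=0):
  1. empty(A) -> (A=0 B=0)
Target reached → yes.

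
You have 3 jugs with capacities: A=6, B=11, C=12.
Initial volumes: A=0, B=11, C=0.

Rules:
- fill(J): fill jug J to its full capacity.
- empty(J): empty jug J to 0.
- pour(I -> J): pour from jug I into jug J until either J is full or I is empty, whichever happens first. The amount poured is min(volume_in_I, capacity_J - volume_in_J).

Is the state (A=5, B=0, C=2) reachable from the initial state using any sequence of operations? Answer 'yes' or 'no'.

Answer: yes

Derivation:
BFS from (A=0, B=11, C=0):
  1. fill(A) -> (A=6 B=11 C=0)
  2. pour(B -> C) -> (A=6 B=0 C=11)
  3. pour(A -> C) -> (A=5 B=0 C=12)
  4. pour(C -> B) -> (A=5 B=11 C=1)
  5. empty(B) -> (A=5 B=0 C=1)
  6. pour(C -> B) -> (A=5 B=1 C=0)
  7. fill(C) -> (A=5 B=1 C=12)
  8. pour(C -> B) -> (A=5 B=11 C=2)
  9. empty(B) -> (A=5 B=0 C=2)
Target reached → yes.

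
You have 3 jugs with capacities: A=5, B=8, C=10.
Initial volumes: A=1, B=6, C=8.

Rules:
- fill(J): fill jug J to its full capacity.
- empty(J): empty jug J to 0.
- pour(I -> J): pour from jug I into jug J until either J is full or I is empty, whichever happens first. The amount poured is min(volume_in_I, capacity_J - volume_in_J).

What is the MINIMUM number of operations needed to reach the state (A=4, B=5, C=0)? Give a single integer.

Answer: 4

Derivation:
BFS from (A=1, B=6, C=8). One shortest path:
  1. empty(B) -> (A=1 B=0 C=8)
  2. pour(C -> A) -> (A=5 B=0 C=4)
  3. pour(A -> B) -> (A=0 B=5 C=4)
  4. pour(C -> A) -> (A=4 B=5 C=0)
Reached target in 4 moves.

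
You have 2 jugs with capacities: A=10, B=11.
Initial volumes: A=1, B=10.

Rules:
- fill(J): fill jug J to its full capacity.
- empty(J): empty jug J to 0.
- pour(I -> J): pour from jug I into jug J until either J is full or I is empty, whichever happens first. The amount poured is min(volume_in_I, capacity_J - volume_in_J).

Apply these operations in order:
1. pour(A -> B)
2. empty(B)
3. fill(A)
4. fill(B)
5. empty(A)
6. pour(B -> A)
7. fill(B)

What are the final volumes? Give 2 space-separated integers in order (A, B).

Step 1: pour(A -> B) -> (A=0 B=11)
Step 2: empty(B) -> (A=0 B=0)
Step 3: fill(A) -> (A=10 B=0)
Step 4: fill(B) -> (A=10 B=11)
Step 5: empty(A) -> (A=0 B=11)
Step 6: pour(B -> A) -> (A=10 B=1)
Step 7: fill(B) -> (A=10 B=11)

Answer: 10 11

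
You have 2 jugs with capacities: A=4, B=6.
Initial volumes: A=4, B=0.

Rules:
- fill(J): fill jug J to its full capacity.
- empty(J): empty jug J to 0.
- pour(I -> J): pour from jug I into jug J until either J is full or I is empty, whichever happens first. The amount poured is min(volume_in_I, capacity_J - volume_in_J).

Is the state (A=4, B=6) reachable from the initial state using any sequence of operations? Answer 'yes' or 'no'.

Answer: yes

Derivation:
BFS from (A=4, B=0):
  1. fill(B) -> (A=4 B=6)
Target reached → yes.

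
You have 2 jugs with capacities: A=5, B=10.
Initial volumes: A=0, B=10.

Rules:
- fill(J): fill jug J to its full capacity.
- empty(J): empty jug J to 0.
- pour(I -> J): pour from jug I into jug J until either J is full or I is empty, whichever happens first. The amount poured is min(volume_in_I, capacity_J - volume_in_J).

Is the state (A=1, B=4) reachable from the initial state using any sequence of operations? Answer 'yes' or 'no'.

Answer: no

Derivation:
BFS explored all 6 reachable states.
Reachable set includes: (0,0), (0,5), (0,10), (5,0), (5,5), (5,10)
Target (A=1, B=4) not in reachable set → no.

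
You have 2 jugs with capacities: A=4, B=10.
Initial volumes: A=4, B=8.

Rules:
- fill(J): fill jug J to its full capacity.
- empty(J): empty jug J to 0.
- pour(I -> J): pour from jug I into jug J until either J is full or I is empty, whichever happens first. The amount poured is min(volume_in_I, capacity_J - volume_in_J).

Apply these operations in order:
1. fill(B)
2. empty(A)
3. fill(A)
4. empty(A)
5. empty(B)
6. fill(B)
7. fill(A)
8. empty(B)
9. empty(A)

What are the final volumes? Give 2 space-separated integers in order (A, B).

Step 1: fill(B) -> (A=4 B=10)
Step 2: empty(A) -> (A=0 B=10)
Step 3: fill(A) -> (A=4 B=10)
Step 4: empty(A) -> (A=0 B=10)
Step 5: empty(B) -> (A=0 B=0)
Step 6: fill(B) -> (A=0 B=10)
Step 7: fill(A) -> (A=4 B=10)
Step 8: empty(B) -> (A=4 B=0)
Step 9: empty(A) -> (A=0 B=0)

Answer: 0 0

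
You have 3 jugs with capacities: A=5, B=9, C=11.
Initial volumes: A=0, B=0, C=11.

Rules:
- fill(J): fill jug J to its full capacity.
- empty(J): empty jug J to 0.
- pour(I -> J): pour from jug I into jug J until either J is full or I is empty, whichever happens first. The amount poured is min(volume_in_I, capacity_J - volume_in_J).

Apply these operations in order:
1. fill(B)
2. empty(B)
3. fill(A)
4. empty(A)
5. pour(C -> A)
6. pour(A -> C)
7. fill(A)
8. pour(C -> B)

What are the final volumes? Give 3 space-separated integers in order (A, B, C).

Step 1: fill(B) -> (A=0 B=9 C=11)
Step 2: empty(B) -> (A=0 B=0 C=11)
Step 3: fill(A) -> (A=5 B=0 C=11)
Step 4: empty(A) -> (A=0 B=0 C=11)
Step 5: pour(C -> A) -> (A=5 B=0 C=6)
Step 6: pour(A -> C) -> (A=0 B=0 C=11)
Step 7: fill(A) -> (A=5 B=0 C=11)
Step 8: pour(C -> B) -> (A=5 B=9 C=2)

Answer: 5 9 2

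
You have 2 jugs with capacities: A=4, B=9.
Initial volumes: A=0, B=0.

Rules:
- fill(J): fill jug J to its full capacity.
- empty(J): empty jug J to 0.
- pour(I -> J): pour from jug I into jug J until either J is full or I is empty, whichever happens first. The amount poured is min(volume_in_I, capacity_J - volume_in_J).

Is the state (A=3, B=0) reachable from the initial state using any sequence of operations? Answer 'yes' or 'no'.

BFS from (A=0, B=0):
  1. fill(A) -> (A=4 B=0)
  2. pour(A -> B) -> (A=0 B=4)
  3. fill(A) -> (A=4 B=4)
  4. pour(A -> B) -> (A=0 B=8)
  5. fill(A) -> (A=4 B=8)
  6. pour(A -> B) -> (A=3 B=9)
  7. empty(B) -> (A=3 B=0)
Target reached → yes.

Answer: yes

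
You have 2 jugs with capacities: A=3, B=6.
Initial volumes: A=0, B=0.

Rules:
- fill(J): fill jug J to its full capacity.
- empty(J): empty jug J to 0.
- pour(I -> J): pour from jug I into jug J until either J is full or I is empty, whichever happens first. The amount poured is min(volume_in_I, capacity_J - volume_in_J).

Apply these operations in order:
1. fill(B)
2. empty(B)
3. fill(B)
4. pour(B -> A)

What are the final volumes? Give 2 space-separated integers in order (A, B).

Answer: 3 3

Derivation:
Step 1: fill(B) -> (A=0 B=6)
Step 2: empty(B) -> (A=0 B=0)
Step 3: fill(B) -> (A=0 B=6)
Step 4: pour(B -> A) -> (A=3 B=3)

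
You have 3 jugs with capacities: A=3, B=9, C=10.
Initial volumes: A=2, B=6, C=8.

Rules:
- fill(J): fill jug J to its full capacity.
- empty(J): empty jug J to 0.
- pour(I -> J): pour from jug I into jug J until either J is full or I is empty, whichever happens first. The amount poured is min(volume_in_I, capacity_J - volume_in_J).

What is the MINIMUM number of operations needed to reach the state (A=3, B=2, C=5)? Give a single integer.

BFS from (A=2, B=6, C=8). One shortest path:
  1. empty(B) -> (A=2 B=0 C=8)
  2. pour(A -> B) -> (A=0 B=2 C=8)
  3. pour(C -> A) -> (A=3 B=2 C=5)
Reached target in 3 moves.

Answer: 3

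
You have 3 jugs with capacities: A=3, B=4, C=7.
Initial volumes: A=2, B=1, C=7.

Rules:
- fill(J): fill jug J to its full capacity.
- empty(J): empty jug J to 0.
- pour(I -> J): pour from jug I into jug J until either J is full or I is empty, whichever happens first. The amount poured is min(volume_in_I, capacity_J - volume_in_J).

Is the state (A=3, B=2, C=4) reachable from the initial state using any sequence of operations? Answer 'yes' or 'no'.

Answer: yes

Derivation:
BFS from (A=2, B=1, C=7):
  1. empty(B) -> (A=2 B=0 C=7)
  2. pour(A -> B) -> (A=0 B=2 C=7)
  3. pour(C -> A) -> (A=3 B=2 C=4)
Target reached → yes.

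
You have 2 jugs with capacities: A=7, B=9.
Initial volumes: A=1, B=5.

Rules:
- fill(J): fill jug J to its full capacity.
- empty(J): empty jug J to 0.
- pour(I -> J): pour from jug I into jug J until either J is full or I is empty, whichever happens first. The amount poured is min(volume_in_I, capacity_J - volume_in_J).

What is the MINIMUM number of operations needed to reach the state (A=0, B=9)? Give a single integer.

Answer: 2

Derivation:
BFS from (A=1, B=5). One shortest path:
  1. empty(A) -> (A=0 B=5)
  2. fill(B) -> (A=0 B=9)
Reached target in 2 moves.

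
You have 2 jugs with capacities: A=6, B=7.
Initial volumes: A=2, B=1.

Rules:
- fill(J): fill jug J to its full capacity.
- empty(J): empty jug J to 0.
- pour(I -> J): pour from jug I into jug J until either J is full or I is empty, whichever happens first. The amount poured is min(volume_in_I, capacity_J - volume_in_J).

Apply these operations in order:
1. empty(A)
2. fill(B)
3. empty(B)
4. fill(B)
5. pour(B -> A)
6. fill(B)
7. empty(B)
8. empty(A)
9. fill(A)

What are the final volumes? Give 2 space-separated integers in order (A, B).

Step 1: empty(A) -> (A=0 B=1)
Step 2: fill(B) -> (A=0 B=7)
Step 3: empty(B) -> (A=0 B=0)
Step 4: fill(B) -> (A=0 B=7)
Step 5: pour(B -> A) -> (A=6 B=1)
Step 6: fill(B) -> (A=6 B=7)
Step 7: empty(B) -> (A=6 B=0)
Step 8: empty(A) -> (A=0 B=0)
Step 9: fill(A) -> (A=6 B=0)

Answer: 6 0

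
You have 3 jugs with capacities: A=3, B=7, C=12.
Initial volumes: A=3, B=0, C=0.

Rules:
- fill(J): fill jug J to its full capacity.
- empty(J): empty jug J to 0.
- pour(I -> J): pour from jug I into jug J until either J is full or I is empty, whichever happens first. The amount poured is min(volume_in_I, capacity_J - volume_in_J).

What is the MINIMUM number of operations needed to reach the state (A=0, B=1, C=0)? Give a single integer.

Answer: 6

Derivation:
BFS from (A=3, B=0, C=0). One shortest path:
  1. empty(A) -> (A=0 B=0 C=0)
  2. fill(B) -> (A=0 B=7 C=0)
  3. pour(B -> A) -> (A=3 B=4 C=0)
  4. empty(A) -> (A=0 B=4 C=0)
  5. pour(B -> A) -> (A=3 B=1 C=0)
  6. empty(A) -> (A=0 B=1 C=0)
Reached target in 6 moves.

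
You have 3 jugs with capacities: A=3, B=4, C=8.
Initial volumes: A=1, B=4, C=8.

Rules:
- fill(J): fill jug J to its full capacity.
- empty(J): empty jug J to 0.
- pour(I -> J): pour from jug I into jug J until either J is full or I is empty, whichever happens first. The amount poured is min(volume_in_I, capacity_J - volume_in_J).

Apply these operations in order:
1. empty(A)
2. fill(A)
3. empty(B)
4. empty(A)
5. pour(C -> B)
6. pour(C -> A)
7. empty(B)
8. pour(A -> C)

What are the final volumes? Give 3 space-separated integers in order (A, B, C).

Step 1: empty(A) -> (A=0 B=4 C=8)
Step 2: fill(A) -> (A=3 B=4 C=8)
Step 3: empty(B) -> (A=3 B=0 C=8)
Step 4: empty(A) -> (A=0 B=0 C=8)
Step 5: pour(C -> B) -> (A=0 B=4 C=4)
Step 6: pour(C -> A) -> (A=3 B=4 C=1)
Step 7: empty(B) -> (A=3 B=0 C=1)
Step 8: pour(A -> C) -> (A=0 B=0 C=4)

Answer: 0 0 4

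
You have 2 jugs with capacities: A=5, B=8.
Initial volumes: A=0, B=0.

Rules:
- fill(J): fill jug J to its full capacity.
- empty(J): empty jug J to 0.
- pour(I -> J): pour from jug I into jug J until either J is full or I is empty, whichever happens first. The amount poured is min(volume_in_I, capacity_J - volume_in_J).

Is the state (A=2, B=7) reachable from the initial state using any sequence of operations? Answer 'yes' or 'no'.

Answer: no

Derivation:
BFS explored all 26 reachable states.
Reachable set includes: (0,0), (0,1), (0,2), (0,3), (0,4), (0,5), (0,6), (0,7), (0,8), (1,0), (1,8), (2,0) ...
Target (A=2, B=7) not in reachable set → no.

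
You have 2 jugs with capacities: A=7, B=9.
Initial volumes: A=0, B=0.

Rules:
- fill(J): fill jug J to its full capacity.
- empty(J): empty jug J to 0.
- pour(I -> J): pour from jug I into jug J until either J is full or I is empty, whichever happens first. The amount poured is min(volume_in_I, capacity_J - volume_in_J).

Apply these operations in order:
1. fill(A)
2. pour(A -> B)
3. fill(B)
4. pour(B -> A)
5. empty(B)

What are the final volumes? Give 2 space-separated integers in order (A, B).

Answer: 7 0

Derivation:
Step 1: fill(A) -> (A=7 B=0)
Step 2: pour(A -> B) -> (A=0 B=7)
Step 3: fill(B) -> (A=0 B=9)
Step 4: pour(B -> A) -> (A=7 B=2)
Step 5: empty(B) -> (A=7 B=0)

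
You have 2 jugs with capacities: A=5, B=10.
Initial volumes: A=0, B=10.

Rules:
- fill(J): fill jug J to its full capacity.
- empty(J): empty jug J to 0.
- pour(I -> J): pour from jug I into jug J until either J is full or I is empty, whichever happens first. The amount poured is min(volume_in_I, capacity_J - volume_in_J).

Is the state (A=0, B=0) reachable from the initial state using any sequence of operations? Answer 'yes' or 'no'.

Answer: yes

Derivation:
BFS from (A=0, B=10):
  1. empty(B) -> (A=0 B=0)
Target reached → yes.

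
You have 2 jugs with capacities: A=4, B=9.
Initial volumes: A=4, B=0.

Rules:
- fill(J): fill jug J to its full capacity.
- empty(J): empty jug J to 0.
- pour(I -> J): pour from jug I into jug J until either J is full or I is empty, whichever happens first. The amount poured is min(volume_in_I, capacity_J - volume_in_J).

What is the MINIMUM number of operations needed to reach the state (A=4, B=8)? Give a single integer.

BFS from (A=4, B=0). One shortest path:
  1. pour(A -> B) -> (A=0 B=4)
  2. fill(A) -> (A=4 B=4)
  3. pour(A -> B) -> (A=0 B=8)
  4. fill(A) -> (A=4 B=8)
Reached target in 4 moves.

Answer: 4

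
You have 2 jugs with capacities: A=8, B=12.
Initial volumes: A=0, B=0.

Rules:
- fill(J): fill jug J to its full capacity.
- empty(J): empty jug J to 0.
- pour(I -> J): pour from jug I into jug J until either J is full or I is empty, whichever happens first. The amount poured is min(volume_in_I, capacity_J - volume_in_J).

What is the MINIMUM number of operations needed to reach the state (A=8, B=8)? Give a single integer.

BFS from (A=0, B=0). One shortest path:
  1. fill(A) -> (A=8 B=0)
  2. pour(A -> B) -> (A=0 B=8)
  3. fill(A) -> (A=8 B=8)
Reached target in 3 moves.

Answer: 3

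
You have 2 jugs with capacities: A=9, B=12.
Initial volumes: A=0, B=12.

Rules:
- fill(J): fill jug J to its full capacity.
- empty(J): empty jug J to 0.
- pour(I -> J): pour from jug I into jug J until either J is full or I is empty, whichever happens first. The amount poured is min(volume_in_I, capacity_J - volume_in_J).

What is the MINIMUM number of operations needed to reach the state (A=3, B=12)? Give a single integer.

BFS from (A=0, B=12). One shortest path:
  1. pour(B -> A) -> (A=9 B=3)
  2. empty(A) -> (A=0 B=3)
  3. pour(B -> A) -> (A=3 B=0)
  4. fill(B) -> (A=3 B=12)
Reached target in 4 moves.

Answer: 4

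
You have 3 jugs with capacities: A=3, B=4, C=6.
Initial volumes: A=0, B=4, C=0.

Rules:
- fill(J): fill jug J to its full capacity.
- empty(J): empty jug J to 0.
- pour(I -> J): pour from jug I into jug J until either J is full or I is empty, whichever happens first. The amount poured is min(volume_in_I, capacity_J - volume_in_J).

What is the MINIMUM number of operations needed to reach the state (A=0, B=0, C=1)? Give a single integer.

Answer: 3

Derivation:
BFS from (A=0, B=4, C=0). One shortest path:
  1. pour(B -> A) -> (A=3 B=1 C=0)
  2. empty(A) -> (A=0 B=1 C=0)
  3. pour(B -> C) -> (A=0 B=0 C=1)
Reached target in 3 moves.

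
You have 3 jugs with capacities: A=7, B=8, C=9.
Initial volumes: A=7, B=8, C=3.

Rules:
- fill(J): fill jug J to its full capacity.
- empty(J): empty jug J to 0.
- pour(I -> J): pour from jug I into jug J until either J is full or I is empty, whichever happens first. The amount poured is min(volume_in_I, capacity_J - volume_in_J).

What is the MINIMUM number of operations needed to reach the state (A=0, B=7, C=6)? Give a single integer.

Answer: 7

Derivation:
BFS from (A=7, B=8, C=3). One shortest path:
  1. empty(C) -> (A=7 B=8 C=0)
  2. pour(A -> C) -> (A=0 B=8 C=7)
  3. fill(A) -> (A=7 B=8 C=7)
  4. pour(B -> C) -> (A=7 B=6 C=9)
  5. empty(C) -> (A=7 B=6 C=0)
  6. pour(B -> C) -> (A=7 B=0 C=6)
  7. pour(A -> B) -> (A=0 B=7 C=6)
Reached target in 7 moves.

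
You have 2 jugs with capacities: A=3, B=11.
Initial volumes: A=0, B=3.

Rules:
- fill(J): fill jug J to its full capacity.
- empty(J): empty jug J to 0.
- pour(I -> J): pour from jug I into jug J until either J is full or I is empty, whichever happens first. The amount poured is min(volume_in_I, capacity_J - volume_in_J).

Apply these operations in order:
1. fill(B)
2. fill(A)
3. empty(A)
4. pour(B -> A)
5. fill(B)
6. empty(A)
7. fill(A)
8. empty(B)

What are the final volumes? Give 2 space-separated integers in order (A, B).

Answer: 3 0

Derivation:
Step 1: fill(B) -> (A=0 B=11)
Step 2: fill(A) -> (A=3 B=11)
Step 3: empty(A) -> (A=0 B=11)
Step 4: pour(B -> A) -> (A=3 B=8)
Step 5: fill(B) -> (A=3 B=11)
Step 6: empty(A) -> (A=0 B=11)
Step 7: fill(A) -> (A=3 B=11)
Step 8: empty(B) -> (A=3 B=0)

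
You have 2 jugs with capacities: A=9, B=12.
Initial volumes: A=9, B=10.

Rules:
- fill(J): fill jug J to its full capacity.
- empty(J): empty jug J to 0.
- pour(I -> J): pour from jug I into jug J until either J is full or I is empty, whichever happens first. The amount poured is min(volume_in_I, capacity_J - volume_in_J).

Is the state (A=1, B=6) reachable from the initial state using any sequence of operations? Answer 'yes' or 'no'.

BFS explored all 28 reachable states.
Reachable set includes: (0,0), (0,1), (0,3), (0,4), (0,6), (0,7), (0,9), (0,10), (0,12), (1,0), (1,12), (3,0) ...
Target (A=1, B=6) not in reachable set → no.

Answer: no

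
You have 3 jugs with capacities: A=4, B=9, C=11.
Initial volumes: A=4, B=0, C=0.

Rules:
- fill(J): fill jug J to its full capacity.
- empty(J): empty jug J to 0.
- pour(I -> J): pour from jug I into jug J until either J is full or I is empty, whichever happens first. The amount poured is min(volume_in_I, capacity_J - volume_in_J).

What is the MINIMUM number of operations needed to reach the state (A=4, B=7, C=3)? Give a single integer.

BFS from (A=4, B=0, C=0). One shortest path:
  1. empty(A) -> (A=0 B=0 C=0)
  2. fill(B) -> (A=0 B=9 C=0)
  3. pour(B -> C) -> (A=0 B=0 C=9)
  4. fill(B) -> (A=0 B=9 C=9)
  5. pour(B -> C) -> (A=0 B=7 C=11)
  6. pour(C -> A) -> (A=4 B=7 C=7)
  7. empty(A) -> (A=0 B=7 C=7)
  8. pour(C -> A) -> (A=4 B=7 C=3)
Reached target in 8 moves.

Answer: 8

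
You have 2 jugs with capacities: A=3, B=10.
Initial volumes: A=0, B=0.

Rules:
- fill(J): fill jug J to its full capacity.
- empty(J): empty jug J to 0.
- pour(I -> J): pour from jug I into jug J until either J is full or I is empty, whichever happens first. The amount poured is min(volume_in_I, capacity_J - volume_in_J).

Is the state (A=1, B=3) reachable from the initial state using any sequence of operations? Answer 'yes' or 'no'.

BFS explored all 26 reachable states.
Reachable set includes: (0,0), (0,1), (0,2), (0,3), (0,4), (0,5), (0,6), (0,7), (0,8), (0,9), (0,10), (1,0) ...
Target (A=1, B=3) not in reachable set → no.

Answer: no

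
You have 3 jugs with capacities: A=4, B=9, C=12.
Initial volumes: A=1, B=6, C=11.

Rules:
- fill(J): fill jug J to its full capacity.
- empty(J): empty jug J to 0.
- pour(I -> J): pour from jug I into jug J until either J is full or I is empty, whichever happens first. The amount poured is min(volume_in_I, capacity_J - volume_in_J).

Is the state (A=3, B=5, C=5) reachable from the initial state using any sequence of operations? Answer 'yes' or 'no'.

Answer: no

Derivation:
BFS explored all 387 reachable states.
Reachable set includes: (0,0,0), (0,0,1), (0,0,2), (0,0,3), (0,0,4), (0,0,5), (0,0,6), (0,0,7), (0,0,8), (0,0,9), (0,0,10), (0,0,11) ...
Target (A=3, B=5, C=5) not in reachable set → no.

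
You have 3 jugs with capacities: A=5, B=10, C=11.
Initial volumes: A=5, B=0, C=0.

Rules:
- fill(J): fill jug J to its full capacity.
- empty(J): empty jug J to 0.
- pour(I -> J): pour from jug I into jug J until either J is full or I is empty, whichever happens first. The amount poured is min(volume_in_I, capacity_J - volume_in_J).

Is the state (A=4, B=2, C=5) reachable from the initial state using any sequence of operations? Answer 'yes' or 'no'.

Answer: no

Derivation:
BFS explored all 432 reachable states.
Reachable set includes: (0,0,0), (0,0,1), (0,0,2), (0,0,3), (0,0,4), (0,0,5), (0,0,6), (0,0,7), (0,0,8), (0,0,9), (0,0,10), (0,0,11) ...
Target (A=4, B=2, C=5) not in reachable set → no.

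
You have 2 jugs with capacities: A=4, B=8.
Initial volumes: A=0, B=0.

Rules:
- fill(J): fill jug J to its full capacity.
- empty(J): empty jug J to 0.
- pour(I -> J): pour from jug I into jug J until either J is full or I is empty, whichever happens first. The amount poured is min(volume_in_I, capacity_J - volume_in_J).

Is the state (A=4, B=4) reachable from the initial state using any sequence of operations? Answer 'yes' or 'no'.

Answer: yes

Derivation:
BFS from (A=0, B=0):
  1. fill(B) -> (A=0 B=8)
  2. pour(B -> A) -> (A=4 B=4)
Target reached → yes.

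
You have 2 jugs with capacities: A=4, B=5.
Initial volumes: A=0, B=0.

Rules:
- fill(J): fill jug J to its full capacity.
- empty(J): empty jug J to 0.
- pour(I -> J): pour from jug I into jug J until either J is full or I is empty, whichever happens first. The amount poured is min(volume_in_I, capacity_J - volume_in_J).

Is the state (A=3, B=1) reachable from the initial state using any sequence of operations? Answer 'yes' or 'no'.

BFS explored all 18 reachable states.
Reachable set includes: (0,0), (0,1), (0,2), (0,3), (0,4), (0,5), (1,0), (1,5), (2,0), (2,5), (3,0), (3,5) ...
Target (A=3, B=1) not in reachable set → no.

Answer: no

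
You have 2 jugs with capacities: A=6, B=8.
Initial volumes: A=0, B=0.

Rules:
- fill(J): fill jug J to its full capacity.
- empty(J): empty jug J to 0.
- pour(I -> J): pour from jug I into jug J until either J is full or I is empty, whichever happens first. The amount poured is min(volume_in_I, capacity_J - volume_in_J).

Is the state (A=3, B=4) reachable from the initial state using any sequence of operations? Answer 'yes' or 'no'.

Answer: no

Derivation:
BFS explored all 14 reachable states.
Reachable set includes: (0,0), (0,2), (0,4), (0,6), (0,8), (2,0), (2,8), (4,0), (4,8), (6,0), (6,2), (6,4) ...
Target (A=3, B=4) not in reachable set → no.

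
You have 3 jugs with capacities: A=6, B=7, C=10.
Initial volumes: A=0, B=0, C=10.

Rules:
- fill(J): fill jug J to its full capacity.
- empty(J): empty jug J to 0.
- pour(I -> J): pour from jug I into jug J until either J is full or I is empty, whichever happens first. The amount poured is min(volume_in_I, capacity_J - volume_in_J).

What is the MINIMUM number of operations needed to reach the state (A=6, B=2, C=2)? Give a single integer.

Answer: 6

Derivation:
BFS from (A=0, B=0, C=10). One shortest path:
  1. pour(C -> B) -> (A=0 B=7 C=3)
  2. pour(B -> A) -> (A=6 B=1 C=3)
  3. pour(A -> C) -> (A=0 B=1 C=9)
  4. pour(B -> A) -> (A=1 B=0 C=9)
  5. pour(C -> B) -> (A=1 B=7 C=2)
  6. pour(B -> A) -> (A=6 B=2 C=2)
Reached target in 6 moves.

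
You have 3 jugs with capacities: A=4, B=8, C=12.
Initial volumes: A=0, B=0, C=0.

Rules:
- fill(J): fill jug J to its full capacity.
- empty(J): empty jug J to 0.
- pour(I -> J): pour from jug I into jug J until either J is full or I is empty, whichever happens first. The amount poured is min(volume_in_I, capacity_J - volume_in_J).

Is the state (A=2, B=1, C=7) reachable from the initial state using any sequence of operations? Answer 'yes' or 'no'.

BFS explored all 24 reachable states.
Reachable set includes: (0,0,0), (0,0,4), (0,0,8), (0,0,12), (0,4,0), (0,4,4), (0,4,8), (0,4,12), (0,8,0), (0,8,4), (0,8,8), (0,8,12) ...
Target (A=2, B=1, C=7) not in reachable set → no.

Answer: no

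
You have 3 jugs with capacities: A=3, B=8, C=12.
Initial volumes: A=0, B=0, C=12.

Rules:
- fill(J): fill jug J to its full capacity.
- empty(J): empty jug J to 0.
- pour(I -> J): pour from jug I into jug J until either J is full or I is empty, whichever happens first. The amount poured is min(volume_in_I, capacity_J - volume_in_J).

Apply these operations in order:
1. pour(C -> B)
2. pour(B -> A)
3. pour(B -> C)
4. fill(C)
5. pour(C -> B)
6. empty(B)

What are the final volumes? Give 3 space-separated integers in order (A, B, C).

Answer: 3 0 4

Derivation:
Step 1: pour(C -> B) -> (A=0 B=8 C=4)
Step 2: pour(B -> A) -> (A=3 B=5 C=4)
Step 3: pour(B -> C) -> (A=3 B=0 C=9)
Step 4: fill(C) -> (A=3 B=0 C=12)
Step 5: pour(C -> B) -> (A=3 B=8 C=4)
Step 6: empty(B) -> (A=3 B=0 C=4)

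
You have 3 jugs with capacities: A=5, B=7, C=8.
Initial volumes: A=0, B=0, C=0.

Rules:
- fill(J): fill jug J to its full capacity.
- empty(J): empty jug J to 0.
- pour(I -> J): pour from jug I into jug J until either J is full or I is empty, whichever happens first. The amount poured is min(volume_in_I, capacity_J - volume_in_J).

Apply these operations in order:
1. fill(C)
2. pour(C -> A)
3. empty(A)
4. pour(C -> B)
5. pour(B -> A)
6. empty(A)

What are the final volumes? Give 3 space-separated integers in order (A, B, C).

Step 1: fill(C) -> (A=0 B=0 C=8)
Step 2: pour(C -> A) -> (A=5 B=0 C=3)
Step 3: empty(A) -> (A=0 B=0 C=3)
Step 4: pour(C -> B) -> (A=0 B=3 C=0)
Step 5: pour(B -> A) -> (A=3 B=0 C=0)
Step 6: empty(A) -> (A=0 B=0 C=0)

Answer: 0 0 0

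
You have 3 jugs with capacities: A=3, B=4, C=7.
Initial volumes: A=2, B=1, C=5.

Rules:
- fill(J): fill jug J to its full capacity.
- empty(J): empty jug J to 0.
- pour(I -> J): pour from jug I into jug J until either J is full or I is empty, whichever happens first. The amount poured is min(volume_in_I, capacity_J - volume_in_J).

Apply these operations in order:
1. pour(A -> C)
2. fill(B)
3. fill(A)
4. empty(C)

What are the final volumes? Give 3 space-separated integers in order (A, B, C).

Step 1: pour(A -> C) -> (A=0 B=1 C=7)
Step 2: fill(B) -> (A=0 B=4 C=7)
Step 3: fill(A) -> (A=3 B=4 C=7)
Step 4: empty(C) -> (A=3 B=4 C=0)

Answer: 3 4 0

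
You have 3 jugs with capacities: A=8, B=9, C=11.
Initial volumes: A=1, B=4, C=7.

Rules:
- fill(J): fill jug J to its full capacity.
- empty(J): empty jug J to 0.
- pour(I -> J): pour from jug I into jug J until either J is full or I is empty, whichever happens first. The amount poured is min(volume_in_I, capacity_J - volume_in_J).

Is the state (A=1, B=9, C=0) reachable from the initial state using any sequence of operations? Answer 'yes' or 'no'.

BFS from (A=1, B=4, C=7):
  1. fill(B) -> (A=1 B=9 C=7)
  2. empty(C) -> (A=1 B=9 C=0)
Target reached → yes.

Answer: yes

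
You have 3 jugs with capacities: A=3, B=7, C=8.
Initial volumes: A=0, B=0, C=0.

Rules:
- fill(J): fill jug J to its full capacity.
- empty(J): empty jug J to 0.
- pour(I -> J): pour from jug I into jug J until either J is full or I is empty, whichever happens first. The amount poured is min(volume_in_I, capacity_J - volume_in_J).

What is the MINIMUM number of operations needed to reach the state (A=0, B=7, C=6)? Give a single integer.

BFS from (A=0, B=0, C=0). One shortest path:
  1. fill(A) -> (A=3 B=0 C=0)
  2. fill(B) -> (A=3 B=7 C=0)
  3. pour(A -> C) -> (A=0 B=7 C=3)
  4. fill(A) -> (A=3 B=7 C=3)
  5. pour(A -> C) -> (A=0 B=7 C=6)
Reached target in 5 moves.

Answer: 5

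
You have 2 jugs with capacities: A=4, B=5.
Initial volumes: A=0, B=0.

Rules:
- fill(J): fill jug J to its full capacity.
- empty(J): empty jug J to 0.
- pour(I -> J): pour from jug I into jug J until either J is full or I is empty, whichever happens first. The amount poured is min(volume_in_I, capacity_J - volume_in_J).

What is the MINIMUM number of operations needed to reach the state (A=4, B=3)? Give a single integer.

Answer: 7

Derivation:
BFS from (A=0, B=0). One shortest path:
  1. fill(A) -> (A=4 B=0)
  2. pour(A -> B) -> (A=0 B=4)
  3. fill(A) -> (A=4 B=4)
  4. pour(A -> B) -> (A=3 B=5)
  5. empty(B) -> (A=3 B=0)
  6. pour(A -> B) -> (A=0 B=3)
  7. fill(A) -> (A=4 B=3)
Reached target in 7 moves.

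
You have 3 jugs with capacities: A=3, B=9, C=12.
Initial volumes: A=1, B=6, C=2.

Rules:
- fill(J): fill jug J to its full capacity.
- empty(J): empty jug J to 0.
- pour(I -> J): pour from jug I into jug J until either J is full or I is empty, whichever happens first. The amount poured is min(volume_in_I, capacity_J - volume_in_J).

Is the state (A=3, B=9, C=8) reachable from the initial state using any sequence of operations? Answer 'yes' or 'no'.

Answer: yes

Derivation:
BFS from (A=1, B=6, C=2):
  1. fill(A) -> (A=3 B=6 C=2)
  2. pour(B -> C) -> (A=3 B=0 C=8)
  3. fill(B) -> (A=3 B=9 C=8)
Target reached → yes.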